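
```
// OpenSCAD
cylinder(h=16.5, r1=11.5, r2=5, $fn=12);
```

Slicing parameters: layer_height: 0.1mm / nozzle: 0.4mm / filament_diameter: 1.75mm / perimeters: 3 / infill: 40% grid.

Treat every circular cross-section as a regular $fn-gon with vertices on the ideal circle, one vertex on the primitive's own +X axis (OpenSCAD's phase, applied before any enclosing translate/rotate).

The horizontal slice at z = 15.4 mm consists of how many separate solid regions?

1

At z = 15.4 mm: the cone contributes a regular 12-gon of circumradius 5.433 (interpolated between r1=11.5 and r2=5 at t=0.933). The result has 1 disconnected region.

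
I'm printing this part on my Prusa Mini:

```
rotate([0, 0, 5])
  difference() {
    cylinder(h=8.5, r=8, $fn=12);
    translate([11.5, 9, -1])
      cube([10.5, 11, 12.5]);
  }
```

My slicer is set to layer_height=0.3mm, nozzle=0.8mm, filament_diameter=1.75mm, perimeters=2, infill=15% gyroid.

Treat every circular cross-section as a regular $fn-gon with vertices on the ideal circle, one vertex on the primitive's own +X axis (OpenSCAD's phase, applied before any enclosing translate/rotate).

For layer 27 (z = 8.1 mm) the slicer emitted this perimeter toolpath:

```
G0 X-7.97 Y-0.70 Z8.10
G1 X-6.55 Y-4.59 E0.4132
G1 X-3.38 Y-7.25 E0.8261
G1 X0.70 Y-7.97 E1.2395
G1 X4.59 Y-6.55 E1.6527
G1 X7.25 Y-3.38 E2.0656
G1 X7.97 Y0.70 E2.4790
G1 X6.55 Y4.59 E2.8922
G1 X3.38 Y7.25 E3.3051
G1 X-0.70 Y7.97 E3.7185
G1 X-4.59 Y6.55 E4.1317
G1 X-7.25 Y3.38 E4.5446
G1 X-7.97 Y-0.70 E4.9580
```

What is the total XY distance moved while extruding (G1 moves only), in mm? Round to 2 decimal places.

Sum the Euclidean lengths of each G1 segment: total = 49.69 mm.

49.69 mm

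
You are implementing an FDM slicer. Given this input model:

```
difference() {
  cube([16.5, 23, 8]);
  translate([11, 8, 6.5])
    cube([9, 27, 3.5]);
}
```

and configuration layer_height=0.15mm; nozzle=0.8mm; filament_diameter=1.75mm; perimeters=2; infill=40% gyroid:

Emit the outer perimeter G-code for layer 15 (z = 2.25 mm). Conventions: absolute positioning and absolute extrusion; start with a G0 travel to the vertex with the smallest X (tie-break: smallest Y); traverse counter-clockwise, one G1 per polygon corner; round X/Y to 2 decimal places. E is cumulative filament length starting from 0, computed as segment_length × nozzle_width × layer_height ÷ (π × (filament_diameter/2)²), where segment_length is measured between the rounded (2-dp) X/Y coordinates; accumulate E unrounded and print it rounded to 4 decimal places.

At z = 2.25 mm: the cube (footprint 16.5×23) is included at this height; the cube at (11, 8) is not intersected at this z (z outside [6.5, 10]); After the difference (first − rest): none of the subtracted shapes is present at this height, so the 16.5×23 cube is unchanged — 1 connected region. The outline is a single polygon with 4 vertices. Extrusion per mm of travel: 0.8 × 0.15 / (π × 0.875²) = 0.049890. Accumulating E over each segment gives final E = 3.9413.

G0 X0.00 Y0.00 Z2.25
G1 X16.50 Y0.00 E0.8232
G1 X16.50 Y23.00 E1.9707
G1 X0.00 Y23.00 E2.7939
G1 X0.00 Y0.00 E3.9413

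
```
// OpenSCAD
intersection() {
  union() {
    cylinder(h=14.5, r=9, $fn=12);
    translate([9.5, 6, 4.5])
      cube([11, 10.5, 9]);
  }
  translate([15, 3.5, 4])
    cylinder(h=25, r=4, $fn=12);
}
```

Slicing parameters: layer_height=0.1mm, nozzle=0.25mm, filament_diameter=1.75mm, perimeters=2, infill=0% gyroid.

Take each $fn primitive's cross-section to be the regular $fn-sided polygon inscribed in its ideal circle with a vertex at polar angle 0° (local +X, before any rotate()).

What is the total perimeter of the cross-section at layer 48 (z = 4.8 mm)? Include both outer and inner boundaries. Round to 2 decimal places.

12.80 mm

At z = 4.8 mm: the r=9 cylinder contributes a regular 12-gon of circumradius 9 (perimeter = 2·12·9.000·sin(180°/12) = 55.90 mm); the cube at (9.5, 6) is present — its section is the full 11×10.5 rectangle (perimeter 43.00 mm); Merging all regions: the 2 present regions are separate (no shared area or edge), so areas and boundary lengths simply add and each stays a separate island — boundary = 98.90 mm; the r=4 cylinder at (15, 3.5) gives a regular 12-gon of circumradius 4 (constant along its height) (perimeter = 2·12·4.000·sin(180°/12) = 24.85 mm); Keeping only the common overlap: the r=4 cylinder at (15, 3.5) partially overlaps that combined region; clipping to the common part keeps 5.86 mm² — boundary = 12.80 mm. Overall, the cross-section is a single solid region. Total boundary length (outer) = 12.80 mm.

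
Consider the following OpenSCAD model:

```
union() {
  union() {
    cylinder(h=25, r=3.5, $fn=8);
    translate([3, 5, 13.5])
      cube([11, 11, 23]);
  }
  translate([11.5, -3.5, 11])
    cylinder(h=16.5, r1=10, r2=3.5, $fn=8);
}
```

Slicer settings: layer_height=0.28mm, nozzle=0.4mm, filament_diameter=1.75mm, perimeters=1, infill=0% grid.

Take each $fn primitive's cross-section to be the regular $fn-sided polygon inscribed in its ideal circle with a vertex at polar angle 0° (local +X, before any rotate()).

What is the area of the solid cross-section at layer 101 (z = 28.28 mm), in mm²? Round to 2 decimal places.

At z = 28.28 mm: the cylinder is absent (z outside [0, 25]); the cube at (3, 5) (footprint 11×11) is included at this height (area 121.00 mm²); Merging all regions: only the 11×11 cube at (3, 5) is present, so the union is just that shape — area = 121.00 mm²; the cone at (11.5, -3.5) is absent (z outside [11, 27.5]); Merging all regions: only that combined region is present, so the union is just that shape — area = 121.00 mm². Overall, the cross-section is a single solid region. Net area = 121.00 mm².

121.00 mm²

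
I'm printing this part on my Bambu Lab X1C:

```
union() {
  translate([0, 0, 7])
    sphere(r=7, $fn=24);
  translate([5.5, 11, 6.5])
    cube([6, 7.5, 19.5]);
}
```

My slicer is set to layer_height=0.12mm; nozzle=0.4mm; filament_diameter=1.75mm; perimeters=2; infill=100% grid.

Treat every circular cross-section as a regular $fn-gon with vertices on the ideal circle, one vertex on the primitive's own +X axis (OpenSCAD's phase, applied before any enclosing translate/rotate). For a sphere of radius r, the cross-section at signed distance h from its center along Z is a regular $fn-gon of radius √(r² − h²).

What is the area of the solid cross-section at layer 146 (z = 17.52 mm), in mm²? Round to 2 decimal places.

45.00 mm²

At z = 17.52 mm: the sphere is absent (|z−center|=10.520 > r=7); the 6×7.5 cube at (5.5, 11) contributes its full rectangle (area 45.00 mm²); Combining (union): only the 6×7.5 cube at (5.5, 11) is present, so the union is just that shape — area = 45.00 mm². Overall, the cross-section is a single solid region. Net area = 45.00 mm².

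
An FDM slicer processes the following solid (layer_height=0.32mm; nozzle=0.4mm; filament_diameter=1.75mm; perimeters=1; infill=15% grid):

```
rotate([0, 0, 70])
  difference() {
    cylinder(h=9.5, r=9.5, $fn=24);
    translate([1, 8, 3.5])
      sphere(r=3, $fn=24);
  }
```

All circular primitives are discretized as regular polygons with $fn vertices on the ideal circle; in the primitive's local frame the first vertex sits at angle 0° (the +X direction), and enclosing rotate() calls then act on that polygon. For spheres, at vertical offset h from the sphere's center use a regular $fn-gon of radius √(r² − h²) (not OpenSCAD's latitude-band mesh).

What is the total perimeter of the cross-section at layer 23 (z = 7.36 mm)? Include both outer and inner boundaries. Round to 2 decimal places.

At z = 7.36 mm: the r=9.5 cylinder contributes a regular 24-gon of circumradius 9.5 (perimeter = 2·24·9.500·sin(180°/24) = 59.52 mm); the sphere at (1, 8) is not intersected at this z (|z−center|=3.860 > r=3); After the difference (first − rest): none of the subtracted shapes is present at this height, so the r=9.5 cylinder is unchanged — boundary = 59.52 mm; (rotated 70° about Z; rotation is an isometry so areas/perimeters/island counts are preserved). Overall, the cross-section is a single solid region. Total boundary length (outer) = 59.52 mm.

59.52 mm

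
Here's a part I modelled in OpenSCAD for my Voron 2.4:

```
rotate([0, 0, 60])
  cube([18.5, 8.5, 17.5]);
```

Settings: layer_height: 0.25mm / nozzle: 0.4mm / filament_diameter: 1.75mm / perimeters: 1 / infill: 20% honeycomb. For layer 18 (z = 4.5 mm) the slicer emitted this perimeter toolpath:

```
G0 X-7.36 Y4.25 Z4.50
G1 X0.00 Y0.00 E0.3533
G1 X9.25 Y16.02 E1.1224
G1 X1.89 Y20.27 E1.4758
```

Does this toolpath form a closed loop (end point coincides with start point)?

Start point (G0): (-7.36, 4.25). End point (last G1): the path does not return to the start — open.

no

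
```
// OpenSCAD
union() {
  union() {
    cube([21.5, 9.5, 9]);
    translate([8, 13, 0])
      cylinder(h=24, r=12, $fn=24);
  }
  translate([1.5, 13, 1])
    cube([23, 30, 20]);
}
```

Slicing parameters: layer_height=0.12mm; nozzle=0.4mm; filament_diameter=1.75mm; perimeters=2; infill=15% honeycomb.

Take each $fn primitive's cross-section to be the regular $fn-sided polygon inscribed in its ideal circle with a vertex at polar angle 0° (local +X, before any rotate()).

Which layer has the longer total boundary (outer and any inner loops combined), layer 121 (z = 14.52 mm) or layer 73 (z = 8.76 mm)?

Layer 121 (z = 14.52): the cube is absent (z outside [0, 9]); the r=12 cylinder at (8, 13) contributes a regular 24-gon of circumradius 12 (perimeter = 2·24·12.000·sin(180°/24) = 75.18 mm); Taking the union: only the r=12 cylinder at (8, 13) is present, so the union is just that shape — boundary = 75.18 mm; the cube at (1.5, 13) is present — its section is the full 23×30 rectangle (perimeter 106.00 mm); Combining (union): the regions partially overlap (shared area 185.36 mm²), so the edge portions inside another operand are dropped and the merged outline is re-measured after clipping — boundary = 126.98 mm. So its perimeter = 126.98 mm. Layer 73 (z = 8.76): the cube is present — its section is the full 21.5×9.5 rectangle (perimeter 62.00 mm); the r=12 cylinder at (8, 13) gives a regular 24-gon of circumradius 12 (constant along its height) (perimeter = 2·24·12.000·sin(180°/24) = 75.18 mm); Merging all regions: the regions partially overlap (shared area 130.33 mm²), so the edge portions inside another operand are dropped and the merged outline is re-measured after clipping — boundary = 88.37 mm; the 23×30 cube at (1.5, 13) contributes its full rectangle (perimeter 106.00 mm); Taking the union: the regions partially overlap (shared area 185.36 mm²), so the edge portions inside another operand are dropped and the merged outline is re-measured after clipping — boundary = 140.17 mm. So its perimeter = 140.17 mm. Layer 73 is larger (140.17 vs 126.98 mm).

layer 73 (z = 8.76 mm)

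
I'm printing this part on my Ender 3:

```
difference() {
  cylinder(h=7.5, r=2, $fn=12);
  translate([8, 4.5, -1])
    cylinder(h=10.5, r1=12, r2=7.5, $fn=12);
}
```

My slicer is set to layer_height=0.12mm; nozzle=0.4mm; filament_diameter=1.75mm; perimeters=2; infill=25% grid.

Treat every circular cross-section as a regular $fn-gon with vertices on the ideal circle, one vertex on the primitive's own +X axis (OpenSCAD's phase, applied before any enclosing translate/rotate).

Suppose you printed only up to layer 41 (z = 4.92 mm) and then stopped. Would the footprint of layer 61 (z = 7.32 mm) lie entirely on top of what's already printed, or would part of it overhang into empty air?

part overhangs

Compare the two slices. At z = 4.92: the cylinder: section is a regular 12-gon, circumradius r=2 (area = (12/2)·2.000²·sin(360°/12) = 12.00 mm²); the cone at (8, 4.5) (r1=12→r2=7.5) has section circumradius 9.463 here — a regular 12-gon (area = (12/2)·9.463²·sin(360°/12) = 268.64 mm²); Taking the first minus the rest: starting from the r=2 cylinder (12.00 mm²), the cone at (8, 4.5) partially overlaps it — only the 6.08 mm² overlap (of its 268.64 mm²) is removed, clipping the outline — area = 5.92 mm². At z = 7.32: the cylinder: section is a regular 12-gon, circumradius r=2 (area = (12/2)·2.000²·sin(360°/12) = 12.00 mm²); the cone at (8, 4.5) contributes a regular 12-gon of circumradius 8.434 (interpolated between r1=12 and r2=7.5 at t=0.792) (area = (12/2)·8.434²·sin(360°/12) = 213.41 mm²); Taking the first minus the rest: starting from the r=2 cylinder (12.00 mm²), the cone at (8, 4.5) partially overlaps it — only the 2.38 mm² overlap (of its 213.41 mm²) is removed, clipping the outline — area = 9.62 mm². Checking containment: at z = 7.32 the cross-section extends beyond the z = 4.92 cross-section by about 3.70 mm².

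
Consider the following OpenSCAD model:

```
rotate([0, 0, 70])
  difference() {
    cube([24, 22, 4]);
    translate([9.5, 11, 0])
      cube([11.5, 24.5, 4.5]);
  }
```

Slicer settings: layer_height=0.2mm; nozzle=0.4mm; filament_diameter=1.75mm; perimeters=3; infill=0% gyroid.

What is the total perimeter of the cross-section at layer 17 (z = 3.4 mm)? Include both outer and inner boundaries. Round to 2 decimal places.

114.00 mm

At z = 3.4 mm: the cube (footprint 24×22) is included at this height (perimeter 92.00 mm); the cube at (9.5, 11) is present — its section is the full 11.5×24.5 rectangle (perimeter 72.00 mm); Taking the first minus the rest: starting from the 24×22 cube, the 11.5×24.5 cube at (9.5, 11) partially overlaps it — only the 126.50 mm² overlap (of its 281.75 mm²) is removed, clipping the outline — boundary = 114.00 mm; (rotated 70° about Z; rotation is an isometry so areas/perimeters/island counts are preserved). Overall, the cross-section is a single solid region. Total boundary length (outer) = 114.00 mm.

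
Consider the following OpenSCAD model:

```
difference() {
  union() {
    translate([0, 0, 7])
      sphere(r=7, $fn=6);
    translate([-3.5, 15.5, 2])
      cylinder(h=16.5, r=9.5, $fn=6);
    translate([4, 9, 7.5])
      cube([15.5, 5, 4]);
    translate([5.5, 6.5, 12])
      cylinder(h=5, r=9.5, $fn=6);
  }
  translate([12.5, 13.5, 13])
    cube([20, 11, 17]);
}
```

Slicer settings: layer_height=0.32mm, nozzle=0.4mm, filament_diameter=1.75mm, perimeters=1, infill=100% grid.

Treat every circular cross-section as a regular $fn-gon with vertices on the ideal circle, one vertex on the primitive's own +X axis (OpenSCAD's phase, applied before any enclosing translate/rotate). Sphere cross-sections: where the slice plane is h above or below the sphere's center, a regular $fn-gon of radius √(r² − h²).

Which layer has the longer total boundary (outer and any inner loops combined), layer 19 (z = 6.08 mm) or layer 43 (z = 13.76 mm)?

layer 19 (z = 6.08 mm)

Layer 19 (z = 6.08): the r=7 sphere contributes a regular 6-gon of circumradius √(7²−0.92²) = 6.939 (perimeter = 2·6·6.939·sin(180°/6) = 41.64 mm); the r=9.5 cylinder at (-3.5, 15.5) contributes a regular 6-gon of circumradius 9.5 (perimeter = 2·6·9.500·sin(180°/6) = 57.00 mm); the cube at (4, 9) is absent (z outside [7.5, 11.5]); the cylinder at (5.5, 6.5) is not intersected at this z (z outside [12, 17]); Combining (union): the 2 present regions are separate (no shared area or edge), so areas and boundary lengths simply add and each stays a separate island — boundary = 98.64 mm; the cube at (12.5, 13.5) is not intersected at this z (z outside [13, 30]); Taking the first minus the rest: none of the subtracted shapes is present at this height, so the result so far is unchanged — boundary = 98.64 mm. So its perimeter = 98.64 mm. Layer 43 (z = 13.76): the sphere: section is a regular 6-gon, circumradius = √(r²−h²) = √(7²−6.76²) = 1.817 (perimeter = 2·6·1.817·sin(180°/6) = 10.90 mm); the cylinder at (-3.5, 15.5): section is a regular 6-gon, circumradius r=9.5 (perimeter = 2·6·9.500·sin(180°/6) = 57.00 mm); the cube at (4, 9) does not reach this height (z outside [7.5, 11.5]); the cylinder at (5.5, 6.5): section is a regular 6-gon, circumradius r=9.5 (perimeter = 2·6·9.500·sin(180°/6) = 57.00 mm); Combining (union): the regions partially overlap (shared area 40.85 mm²), so the edge portions inside another operand are dropped and the merged outline is re-measured after clipping — boundary = 88.75 mm; the 20×11 cube at (12.5, 13.5) contributes its full rectangle (perimeter 62.00 mm); Taking the first minus the rest: starting from that combined region, the 20×11 cube at (12.5, 13.5) misses the remaining region (no effect) — boundary = 88.75 mm. So its perimeter = 88.75 mm. Layer 19 is larger (98.64 vs 88.75 mm).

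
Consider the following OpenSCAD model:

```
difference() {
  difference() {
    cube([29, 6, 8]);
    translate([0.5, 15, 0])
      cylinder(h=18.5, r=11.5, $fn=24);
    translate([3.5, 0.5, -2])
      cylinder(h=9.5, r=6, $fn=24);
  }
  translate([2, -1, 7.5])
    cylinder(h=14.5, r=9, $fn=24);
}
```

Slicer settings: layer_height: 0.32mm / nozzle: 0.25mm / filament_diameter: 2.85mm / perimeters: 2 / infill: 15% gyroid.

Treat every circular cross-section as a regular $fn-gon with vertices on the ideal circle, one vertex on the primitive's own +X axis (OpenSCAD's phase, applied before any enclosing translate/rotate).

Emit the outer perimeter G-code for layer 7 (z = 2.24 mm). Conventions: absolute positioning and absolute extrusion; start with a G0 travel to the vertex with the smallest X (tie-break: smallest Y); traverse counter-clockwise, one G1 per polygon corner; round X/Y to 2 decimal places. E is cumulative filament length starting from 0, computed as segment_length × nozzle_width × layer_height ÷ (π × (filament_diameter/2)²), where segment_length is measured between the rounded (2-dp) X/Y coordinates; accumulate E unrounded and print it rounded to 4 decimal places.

At z = 2.24 mm: the cube (footprint 29×6) is included at this height; the cylinder at (0.5, 15): section is a regular 24-gon, circumradius r=11.5; the r=6 cylinder at (3.5, 0.5) contributes a regular 24-gon of circumradius 6; Subtracting the remaining from the first: starting from the 29×6 cube, the r=11.5 cylinder at (0.5, 15) partially overlaps it — only the 12.94 mm² overlap (of its 410.75 mm²) is removed, clipping the outline; the r=6 cylinder at (3.5, 0.5) partially overlaps it — only the 38.69 mm² overlap (of its 111.81 mm²) is removed, clipping the outline — 1 connected region; the cylinder at (2, -1) is not intersected at this z (z outside [7.5, 22]); After the difference (first − rest): none of the subtracted shapes is present at this height, so the result so far is unchanged — 1 connected region. The outline is a single polygon with 9 vertices. Extrusion per mm of travel: 0.25 × 0.32 / (π × 1.425²) = 0.012540. Accumulating E over each segment gives final E = 0.6815.

G0 X6.80 Y5.46 Z2.24
G1 X7.74 Y4.74 E0.0148
G1 X8.70 Y3.50 E0.0345
G1 X9.30 Y2.05 E0.0542
G1 X9.50 Y0.50 E0.0738
G1 X9.43 Y0.00 E0.0801
G1 X29.00 Y0.00 E0.3255
G1 X29.00 Y6.00 E0.4008
G1 X7.50 Y6.00 E0.6704
G1 X6.80 Y5.46 E0.6815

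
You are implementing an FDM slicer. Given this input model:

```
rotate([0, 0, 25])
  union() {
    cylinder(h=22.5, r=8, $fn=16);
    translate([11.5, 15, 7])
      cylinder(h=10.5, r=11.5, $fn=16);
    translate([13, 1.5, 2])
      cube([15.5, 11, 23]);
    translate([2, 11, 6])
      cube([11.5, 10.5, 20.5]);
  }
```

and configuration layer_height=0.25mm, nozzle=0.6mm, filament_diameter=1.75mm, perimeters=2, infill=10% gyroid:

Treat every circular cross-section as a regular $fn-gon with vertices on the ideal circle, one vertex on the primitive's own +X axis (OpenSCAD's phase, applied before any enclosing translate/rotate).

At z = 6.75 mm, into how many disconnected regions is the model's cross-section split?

At z = 6.75 mm: the cylinder: section is a regular 16-gon, circumradius r=8; the cylinder at (11.5, 15) does not reach this height (z outside [7, 17.5]); the cube at (13, 1.5) (footprint 15.5×11) is included at this height; the cube at (2, 11) (footprint 11.5×10.5) is included at this height; Merging all regions: the regions partially overlap (shared area 0.75 mm²), so overlapping operands fuse into one piece — 2 connected regions; (whole slice rotated 25° about Z — lengths, areas and connectivity unchanged). The result has 2 disconnected regions.

2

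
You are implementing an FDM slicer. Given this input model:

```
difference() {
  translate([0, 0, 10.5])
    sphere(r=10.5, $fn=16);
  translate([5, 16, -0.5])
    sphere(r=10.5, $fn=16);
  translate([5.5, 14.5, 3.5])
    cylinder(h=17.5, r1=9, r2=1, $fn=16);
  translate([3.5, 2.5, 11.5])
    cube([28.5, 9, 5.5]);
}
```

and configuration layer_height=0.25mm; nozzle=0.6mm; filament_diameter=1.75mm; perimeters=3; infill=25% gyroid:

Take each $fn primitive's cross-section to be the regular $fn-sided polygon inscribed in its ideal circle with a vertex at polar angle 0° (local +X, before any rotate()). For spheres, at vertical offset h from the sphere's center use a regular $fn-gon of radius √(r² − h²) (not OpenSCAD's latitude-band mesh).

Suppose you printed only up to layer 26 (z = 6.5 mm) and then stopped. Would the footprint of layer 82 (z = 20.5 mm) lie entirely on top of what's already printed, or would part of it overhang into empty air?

entirely on top

Compare the two slices. At z = 6.5: the r=10.5 sphere contributes a regular 16-gon of circumradius √(10.5²−4²) = 9.708 (area = (16/2)·9.708²·sin(360°/16) = 288.54 mm²); the r=10.5 sphere at (5, 16) slices to a regular 16-gon of circumradius 7.826 (√(r²−h²) with h=7 from center) (area = (16/2)·7.826²·sin(360°/16) = 187.51 mm²); the cone at (5.5, 14.5): at t=0.171 of its height the radius interpolates to r₁+(r₂−r₁)t = 7.629, giving a regular 16-gon of that circumradius (area = (16/2)·7.629²·sin(360°/16) = 178.16 mm²); the cube at (3.5, 2.5) is absent (z outside [11.5, 17]); After the difference (first − rest): starting from the r=10.5 sphere (288.54 mm²), the r=10.5 sphere at (5, 16) partially overlaps it — only the 1.54 mm² overlap (of its 187.51 mm²) is removed, clipping the outline; the cone at (5.5, 14.5) partially overlaps it — only the 6.26 mm² overlap (of its 178.16 mm²) is removed, clipping the outline — area = 280.74 mm². At z = 20.5: the sphere: section is a regular 16-gon, circumradius = √(r²−h²) = √(10.5²−10²) = 3.202 (area = (16/2)·3.202²·sin(360°/16) = 31.38 mm²); the sphere at (5, 16) does not reach this height (|z−center|=21.000 > r=10.5); the cone at (5.5, 14.5) (r1=9→r2=1) has section circumradius 1.229 here — a regular 16-gon (area = (16/2)·1.229²·sin(360°/16) = 4.62 mm²); the cube at (3.5, 2.5) is not intersected at this z (z outside [11.5, 17]); Subtracting the remaining from the first: starting from the r=10.5 sphere (31.38 mm²), the cone at (5.5, 14.5) misses the remaining region (no effect) — area = 31.38 mm². Checking containment: the cross-section at z = 20.5 is a subset of the cross-section at z = 6.5.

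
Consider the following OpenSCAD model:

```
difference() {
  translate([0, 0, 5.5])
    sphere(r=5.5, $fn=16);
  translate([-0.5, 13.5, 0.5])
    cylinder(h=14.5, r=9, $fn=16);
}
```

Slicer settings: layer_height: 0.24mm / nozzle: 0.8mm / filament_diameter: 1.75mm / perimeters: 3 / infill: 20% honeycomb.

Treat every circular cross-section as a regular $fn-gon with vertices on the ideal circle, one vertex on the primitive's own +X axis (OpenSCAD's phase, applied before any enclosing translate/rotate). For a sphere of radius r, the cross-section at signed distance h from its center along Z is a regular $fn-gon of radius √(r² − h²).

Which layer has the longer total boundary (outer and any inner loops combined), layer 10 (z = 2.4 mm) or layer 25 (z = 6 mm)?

layer 25 (z = 6 mm)

Layer 10 (z = 2.4): the r=5.5 sphere slices to a regular 16-gon of circumradius 4.543 (√(r²−h²) with h=3.1 from center) (perimeter = 2·16·4.543·sin(180°/16) = 28.36 mm); the cylinder at (-0.5, 13.5): section is a regular 16-gon, circumradius r=9 (perimeter = 2·16·9.000·sin(180°/16) = 56.19 mm); After the difference (first − rest): starting from the r=5.5 sphere, the r=9 cylinder at (-0.5, 13.5) misses the remaining region (no effect) — boundary = 28.36 mm. So its perimeter = 28.36 mm. Layer 25 (z = 6): the r=5.5 sphere contributes a regular 16-gon of circumradius √(5.5²−0.5²) = 5.477 (perimeter = 2·16·5.477·sin(180°/16) = 34.19 mm); the r=9 cylinder at (-0.5, 13.5) contributes a regular 16-gon of circumradius 9 (perimeter = 2·16·9.000·sin(180°/16) = 56.19 mm); Subtracting the remaining from the first: starting from the r=5.5 sphere, the r=9 cylinder at (-0.5, 13.5) partially overlaps it — only the 2.33 mm² overlap (of its 247.98 mm²) is removed, clipping the outline — boundary = 34.13 mm. So its perimeter = 34.13 mm. Layer 25 is larger (34.13 vs 28.36 mm).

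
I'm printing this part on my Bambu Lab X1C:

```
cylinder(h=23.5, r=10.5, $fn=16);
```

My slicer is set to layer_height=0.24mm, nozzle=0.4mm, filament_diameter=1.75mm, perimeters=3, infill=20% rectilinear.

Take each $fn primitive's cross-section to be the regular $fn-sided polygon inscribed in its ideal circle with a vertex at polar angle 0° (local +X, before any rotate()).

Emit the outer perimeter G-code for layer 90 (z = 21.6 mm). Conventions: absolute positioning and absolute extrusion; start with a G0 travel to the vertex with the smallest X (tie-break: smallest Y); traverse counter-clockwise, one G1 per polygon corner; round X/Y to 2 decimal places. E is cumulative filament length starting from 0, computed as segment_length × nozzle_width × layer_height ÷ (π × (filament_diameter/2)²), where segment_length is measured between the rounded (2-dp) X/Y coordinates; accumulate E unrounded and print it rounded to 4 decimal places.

At z = 21.6 mm: the r=10.5 cylinder contributes a regular 16-gon of circumradius 10.5. The outline is a single polygon with 16 vertices. Extrusion per mm of travel: 0.4 × 0.24 / (π × 0.875²) = 0.039912. Accumulating E over each segment gives final E = 2.6159.

G0 X-10.50 Y0.00 Z21.60
G1 X-9.70 Y-4.02 E0.1636
G1 X-7.42 Y-7.42 E0.3270
G1 X-4.02 Y-9.70 E0.4904
G1 X0.00 Y-10.50 E0.6540
G1 X4.02 Y-9.70 E0.8176
G1 X7.42 Y-7.42 E0.9809
G1 X9.70 Y-4.02 E1.1443
G1 X10.50 Y0.00 E1.3079
G1 X9.70 Y4.02 E1.4715
G1 X7.42 Y7.42 E1.6349
G1 X4.02 Y9.70 E1.7983
G1 X0.00 Y10.50 E1.9619
G1 X-4.02 Y9.70 E2.1255
G1 X-7.42 Y7.42 E2.2889
G1 X-9.70 Y4.02 E2.4523
G1 X-10.50 Y0.00 E2.6159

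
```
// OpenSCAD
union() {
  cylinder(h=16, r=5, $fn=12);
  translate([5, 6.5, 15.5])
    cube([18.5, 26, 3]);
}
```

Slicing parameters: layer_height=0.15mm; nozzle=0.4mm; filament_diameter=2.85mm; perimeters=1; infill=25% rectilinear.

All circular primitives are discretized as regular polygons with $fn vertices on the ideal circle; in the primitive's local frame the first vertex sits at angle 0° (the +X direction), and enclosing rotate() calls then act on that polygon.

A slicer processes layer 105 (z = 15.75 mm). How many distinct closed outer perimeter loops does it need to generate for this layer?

2

At z = 15.75 mm: the r=5 cylinder contributes a regular 12-gon of circumradius 5; the 18.5×26 cube at (5, 6.5) contributes its full rectangle; Combining (union): the 2 present regions are separate (no shared area or edge), so areas and boundary lengths simply add and each stays a separate island — 2 connected regions. The result has 2 disconnected regions.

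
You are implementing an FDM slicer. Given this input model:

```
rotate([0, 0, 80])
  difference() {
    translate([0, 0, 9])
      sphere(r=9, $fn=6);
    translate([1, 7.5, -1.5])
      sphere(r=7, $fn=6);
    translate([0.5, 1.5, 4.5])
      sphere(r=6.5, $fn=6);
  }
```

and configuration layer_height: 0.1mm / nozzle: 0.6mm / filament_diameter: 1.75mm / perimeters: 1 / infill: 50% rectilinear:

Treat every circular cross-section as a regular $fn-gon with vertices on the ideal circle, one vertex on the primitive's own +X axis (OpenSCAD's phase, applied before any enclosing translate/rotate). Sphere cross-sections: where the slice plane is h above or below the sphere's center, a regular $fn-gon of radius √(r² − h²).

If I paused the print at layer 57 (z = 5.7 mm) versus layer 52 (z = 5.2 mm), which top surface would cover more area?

Layer 57 (z = 5.7): the r=9 sphere contributes a regular 6-gon of circumradius √(9²−3.3²) = 8.373 (area = (6/2)·8.373²·sin(360°/6) = 182.15 mm²); the sphere at (1, 7.5) is absent (|z−center|=7.200 > r=7); the r=6.5 sphere at (0.5, 1.5) slices to a regular 6-gon of circumradius 6.388 (√(r²−h²) with h=1.2 from center) (area = (6/2)·6.388²·sin(360°/6) = 106.03 mm²); After the difference (first − rest): starting from the r=9 sphere (182.15 mm²), the r=6.5 sphere at (0.5, 1.5) lies wholly inside it (removes its full 106.03 mm² and its 38.33 mm outline becomes a hole wall) — area = 76.12 mm²; (whole slice rotated 80° about Z — lengths, areas and connectivity unchanged). So its area = 76.12 mm². Layer 52 (z = 5.2): the r=9 sphere slices to a regular 6-gon of circumradius 8.158 (√(r²−h²) with h=3.8 from center) (area = (6/2)·8.158²·sin(360°/6) = 172.93 mm²); the sphere at (1, 7.5): section is a regular 6-gon, circumradius = √(r²−h²) = √(7²−6.7²) = 2.027 (area = (6/2)·2.027²·sin(360°/6) = 10.68 mm²); the sphere at (0.5, 1.5): section is a regular 6-gon, circumradius = √(r²−h²) = √(6.5²−0.7²) = 6.462 (area = (6/2)·6.462²·sin(360°/6) = 108.50 mm²); Taking the first minus the rest: starting from the r=9 sphere (172.93 mm²), the r=7 sphere at (1, 7.5) partially overlaps it — only the 3.69 mm² overlap (of its 10.68 mm²) is removed, clipping the outline; the r=6.5 sphere at (0.5, 1.5) partially overlaps it — only the 104.61 mm² overlap (of its 108.50 mm²) is removed, clipping the outline — area = 64.63 mm²; (whole slice rotated 80° about Z — lengths, areas and connectivity unchanged). So its area = 64.63 mm². Layer 57 is larger (76.12 vs 64.63 mm²).

layer 57 (z = 5.7 mm)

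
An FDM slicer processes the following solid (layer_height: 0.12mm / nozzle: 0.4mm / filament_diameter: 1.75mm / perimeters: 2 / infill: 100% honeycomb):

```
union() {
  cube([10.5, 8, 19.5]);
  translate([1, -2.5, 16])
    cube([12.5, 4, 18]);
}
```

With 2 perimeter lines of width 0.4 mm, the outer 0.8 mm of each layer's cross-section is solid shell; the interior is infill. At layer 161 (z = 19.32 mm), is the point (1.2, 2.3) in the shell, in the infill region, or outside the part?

infill

At z = 19.32 mm: the cube (footprint 10.5×8) is included at this height; the 12.5×4 cube at (1, -2.5) contributes its full rectangle; Taking the union: the regions partially overlap (shared area 14.25 mm²), so overlapping operands fuse into one piece — 1 connected region. Overall, the cross-section is a single solid region. The nearest boundary edge runs (0.00, 0.00)→(0.00, 8.00); distance from the point to it = 1.20 mm. The point is inside the cross-section and 1.20 mm from the nearest boundary — more than the 0.8 mm shell width (2 × 0.4), so it's in the infill interior.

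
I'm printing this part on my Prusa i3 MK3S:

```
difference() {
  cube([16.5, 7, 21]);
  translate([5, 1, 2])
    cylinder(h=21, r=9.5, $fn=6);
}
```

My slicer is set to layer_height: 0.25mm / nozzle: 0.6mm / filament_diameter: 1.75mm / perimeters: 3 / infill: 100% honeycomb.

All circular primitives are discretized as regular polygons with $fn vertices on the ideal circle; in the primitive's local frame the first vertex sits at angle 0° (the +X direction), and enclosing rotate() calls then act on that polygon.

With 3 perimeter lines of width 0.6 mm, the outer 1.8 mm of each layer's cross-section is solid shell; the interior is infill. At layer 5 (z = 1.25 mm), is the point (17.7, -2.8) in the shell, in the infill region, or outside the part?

outside

At z = 1.25 mm: the 16.5×7 cube contributes its full rectangle; the cylinder at (5, 1) does not reach this height (z outside [2, 23]); Taking the first minus the rest: none of the subtracted shapes is present at this height, so the 16.5×7 cube is unchanged — 1 connected region. Overall, the cross-section is a single solid region. The nearest boundary edge runs (0.00, 0.00)→(16.50, 0.00); distance from the point to it = 3.05 mm. The point is not inside any of the regions above, so it lies outside the cross-section (3.05 mm from the nearest boundary).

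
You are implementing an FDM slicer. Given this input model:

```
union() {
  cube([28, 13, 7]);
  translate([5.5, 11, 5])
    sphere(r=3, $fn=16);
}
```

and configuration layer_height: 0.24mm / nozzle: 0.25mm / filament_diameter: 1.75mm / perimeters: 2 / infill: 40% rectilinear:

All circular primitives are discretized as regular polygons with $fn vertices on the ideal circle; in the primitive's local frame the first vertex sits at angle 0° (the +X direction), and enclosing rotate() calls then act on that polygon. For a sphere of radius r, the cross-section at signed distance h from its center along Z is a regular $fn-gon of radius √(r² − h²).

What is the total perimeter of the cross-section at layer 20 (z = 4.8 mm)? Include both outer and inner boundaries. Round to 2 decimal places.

At z = 4.8 mm: the cube (footprint 28×13) is included at this height (perimeter 82.00 mm); the sphere at (5.5, 11): section is a regular 16-gon, circumradius = √(r²−h²) = √(3²−0.2²) = 2.993 (perimeter = 2·16·2.993·sin(180°/16) = 18.69 mm); Combining (union): the regions partially overlap (shared area 24.55 mm²), so the edge portions inside another operand are dropped and the merged outline is re-measured after clipping — boundary = 82.56 mm. Overall, the cross-section is a single solid region. Total boundary length (outer) = 82.56 mm.

82.56 mm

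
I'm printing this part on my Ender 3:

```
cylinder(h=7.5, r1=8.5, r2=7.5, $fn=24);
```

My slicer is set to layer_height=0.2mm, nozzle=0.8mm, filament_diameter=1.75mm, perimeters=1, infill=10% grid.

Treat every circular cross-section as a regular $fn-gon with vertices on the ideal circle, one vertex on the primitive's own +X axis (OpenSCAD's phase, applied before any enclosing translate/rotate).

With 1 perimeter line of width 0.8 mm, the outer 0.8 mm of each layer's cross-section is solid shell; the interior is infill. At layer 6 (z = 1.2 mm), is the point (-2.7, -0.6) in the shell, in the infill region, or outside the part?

At z = 1.2 mm: the cone: at t=0.160 of its height the radius interpolates to r₁+(r₂−r₁)t = 8.340, giving a regular 24-gon of that circumradius. Overall, the cross-section is a single solid region. The nearest boundary edge runs (-8.34, 0.00)→(-8.06, -2.16); distance from the point to it = 5.51 mm. The point is inside the cross-section and 5.51 mm from the nearest boundary — more than the 0.8 mm shell width (1 × 0.8), so it's in the infill interior.

infill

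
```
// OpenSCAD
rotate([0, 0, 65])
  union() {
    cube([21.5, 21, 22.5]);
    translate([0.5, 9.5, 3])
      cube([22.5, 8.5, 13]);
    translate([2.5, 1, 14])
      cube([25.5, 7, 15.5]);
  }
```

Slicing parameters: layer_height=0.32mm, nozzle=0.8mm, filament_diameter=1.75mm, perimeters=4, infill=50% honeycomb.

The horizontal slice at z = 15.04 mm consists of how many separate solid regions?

At z = 15.04 mm: the cube is present — its section is the full 21.5×21 rectangle; the 22.5×8.5 cube at (0.5, 9.5) contributes its full rectangle; the cube at (2.5, 1) (footprint 25.5×7) is included at this height; Taking the union: the regions partially overlap (shared area 311.50 mm²), so overlapping operands fuse into one piece — 1 connected region; (rotated 65° about Z; rotation is an isometry so areas/perimeters/island counts are preserved). The result has 1 disconnected region.

1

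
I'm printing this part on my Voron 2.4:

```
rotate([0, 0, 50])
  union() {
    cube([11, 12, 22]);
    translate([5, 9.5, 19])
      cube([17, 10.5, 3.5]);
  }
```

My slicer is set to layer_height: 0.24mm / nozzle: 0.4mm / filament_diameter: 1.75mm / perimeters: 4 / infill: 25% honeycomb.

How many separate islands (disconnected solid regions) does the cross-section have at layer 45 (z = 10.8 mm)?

At z = 10.8 mm: the cube is present — its section is the full 11×12 rectangle; the cube at (5, 9.5) does not reach this height (z outside [19, 22.5]); Taking the union: only the 11×12 cube is present, so the union is just that shape — 1 connected region; (rotated 50° about Z; rotation is an isometry so areas/perimeters/island counts are preserved). Overall, the cross-section is a single solid region. Island count = 1.

1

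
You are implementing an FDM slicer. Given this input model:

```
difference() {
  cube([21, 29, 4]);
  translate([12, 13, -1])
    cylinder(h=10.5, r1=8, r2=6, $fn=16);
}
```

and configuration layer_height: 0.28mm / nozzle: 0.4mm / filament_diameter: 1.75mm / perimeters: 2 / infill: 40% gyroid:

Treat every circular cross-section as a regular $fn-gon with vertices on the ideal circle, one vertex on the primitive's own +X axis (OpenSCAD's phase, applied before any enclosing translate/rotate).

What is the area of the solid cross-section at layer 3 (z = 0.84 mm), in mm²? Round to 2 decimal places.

At z = 0.84 mm: the 21×29 cube contributes its full rectangle (area 609.00 mm²); the cone at (12, 13) (r1=8→r2=6) has section circumradius 7.650 here — a regular 16-gon (area = (16/2)·7.650²·sin(360°/16) = 179.14 mm²); After the difference (first − rest): starting from the 21×29 cube (609.00 mm²), the cone at (12, 13) lies wholly inside it (removes its full 179.14 mm² and its 47.76 mm outline becomes a hole wall) — area = 429.86 mm². Overall, the cross-section is one region with 1 hole. Net area = 429.86 mm².

429.86 mm²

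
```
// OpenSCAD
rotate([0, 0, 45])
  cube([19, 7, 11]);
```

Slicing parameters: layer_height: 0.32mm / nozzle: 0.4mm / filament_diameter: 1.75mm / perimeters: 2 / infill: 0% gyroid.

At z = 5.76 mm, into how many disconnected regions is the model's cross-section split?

1

At z = 5.76 mm: the cube (footprint 19×7) is included at this height; (rotated 45° about Z; rotation is an isometry so areas/perimeters/island counts are preserved). The result has 1 disconnected region.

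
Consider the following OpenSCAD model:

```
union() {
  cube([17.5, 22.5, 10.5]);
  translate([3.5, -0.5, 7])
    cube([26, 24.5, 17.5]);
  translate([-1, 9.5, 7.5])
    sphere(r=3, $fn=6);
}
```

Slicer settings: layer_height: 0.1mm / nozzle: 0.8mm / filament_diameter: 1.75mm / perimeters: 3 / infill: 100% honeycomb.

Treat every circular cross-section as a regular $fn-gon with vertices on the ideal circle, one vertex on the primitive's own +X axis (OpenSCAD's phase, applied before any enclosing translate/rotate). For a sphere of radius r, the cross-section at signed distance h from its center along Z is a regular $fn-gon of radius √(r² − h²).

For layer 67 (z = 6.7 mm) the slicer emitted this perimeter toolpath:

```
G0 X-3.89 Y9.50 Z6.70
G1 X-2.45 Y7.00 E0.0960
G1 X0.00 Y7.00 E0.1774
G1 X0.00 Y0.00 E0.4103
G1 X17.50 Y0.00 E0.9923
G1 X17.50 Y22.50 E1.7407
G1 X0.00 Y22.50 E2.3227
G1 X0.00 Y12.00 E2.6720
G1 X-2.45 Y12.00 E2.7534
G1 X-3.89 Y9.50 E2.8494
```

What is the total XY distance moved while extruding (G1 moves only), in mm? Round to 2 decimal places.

85.67 mm

Sum the Euclidean lengths of each G1 segment: total = 85.67 mm.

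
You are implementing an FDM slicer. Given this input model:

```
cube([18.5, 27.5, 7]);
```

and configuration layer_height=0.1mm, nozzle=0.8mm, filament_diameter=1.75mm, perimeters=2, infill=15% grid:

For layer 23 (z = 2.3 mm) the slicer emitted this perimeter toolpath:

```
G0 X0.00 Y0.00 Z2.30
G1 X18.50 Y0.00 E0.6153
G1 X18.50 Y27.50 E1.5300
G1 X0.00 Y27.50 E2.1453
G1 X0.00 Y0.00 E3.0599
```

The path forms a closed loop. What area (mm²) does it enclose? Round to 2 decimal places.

Apply the shoelace formula to the sequence of (X, Y) vertices; enclosed area = 508.75 mm².

508.75 mm²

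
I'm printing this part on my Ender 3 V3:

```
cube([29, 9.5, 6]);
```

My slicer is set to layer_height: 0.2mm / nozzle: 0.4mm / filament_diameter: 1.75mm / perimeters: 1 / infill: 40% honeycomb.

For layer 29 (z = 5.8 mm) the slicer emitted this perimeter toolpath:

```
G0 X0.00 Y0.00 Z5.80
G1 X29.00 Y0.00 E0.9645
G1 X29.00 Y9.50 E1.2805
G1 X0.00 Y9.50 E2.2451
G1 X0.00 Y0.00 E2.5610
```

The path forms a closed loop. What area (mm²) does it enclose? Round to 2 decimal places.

Apply the shoelace formula to the sequence of (X, Y) vertices; enclosed area = 275.50 mm².

275.50 mm²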